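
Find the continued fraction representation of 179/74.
[2; 2, 2, 1, 1, 2, 2]

Euclidean algorithm steps:
179 = 2 × 74 + 31
74 = 2 × 31 + 12
31 = 2 × 12 + 7
12 = 1 × 7 + 5
7 = 1 × 5 + 2
5 = 2 × 2 + 1
2 = 2 × 1 + 0
Continued fraction: [2; 2, 2, 1, 1, 2, 2]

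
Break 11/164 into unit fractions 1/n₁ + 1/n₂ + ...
1/15 + 1/2460

Greedy algorithm:
11/164: ceiling(164/11) = 15, use 1/15
1/2460: ceiling(2460/1) = 2460, use 1/2460
Result: 11/164 = 1/15 + 1/2460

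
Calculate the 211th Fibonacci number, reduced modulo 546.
233

Matrix identity: Q^n = [[F_(n+1), F_n], [F_n, F_(n-1)]] with Q = [[1,1],[1,0]].
n = 211 = 11010011₂. Square-and-multiply, entries mod 546:
Q^1 = [[1,1],[1,0]]
Q^3 = (Q^1)²·Q = [[3,2],[2,1]]
Q^6 = (Q^3)² = [[13,8],[8,5]]
Q^13 = (Q^6)²·Q = [[377,233],[233,144]]
Q^26 = (Q^13)² = [[404,181],[181,223]]
Q^52 = (Q^26)² = [[509,465],[465,44]]
Q^105 = (Q^52)²·Q = [[265,286],[286,525]]
Q^211 = (Q^105)²·Q = [[129,233],[233,442]]
F_211 mod 546 = Q^211[0][1] = 233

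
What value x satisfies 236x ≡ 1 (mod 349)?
105

gcd(236, 349) = 1, so the inverse exists.
Extended Euclidean algorithm on (349, 236):
349 = 1 × 236 + 113  ⟹  113 = (1)·349 + (-1)·236
236 = 2 × 113 + 10  ⟹  10 = (-2)·349 + (3)·236
113 = 11 × 10 + 3  ⟹  3 = (23)·349 + (-34)·236
10 = 3 × 3 + 1  ⟹  1 = (-71)·349 + (105)·236
So (105)·236 ≡ 1 (mod 349), i.e. 236^(-1) ≡ 105 (mod 349).
Check: 236 × 105 = 24780 ≡ 1 (mod 349)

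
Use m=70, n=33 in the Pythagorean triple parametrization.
(3811, 4620, 5989)

Euclid's formula: a = m² - n², b = 2mn, c = m² + n²
m = 70, n = 33
a = 70² - 33² = 4900 - 1089 = 3811
b = 2 × 70 × 33 = 4620
c = 70² + 33² = 4900 + 1089 = 5989
Verification: 3811² + 4620² = 14523721 + 21344400 = 35868121 = 5989² ✓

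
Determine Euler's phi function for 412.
204

412 = 2^2 × 103
φ(n) = n × ∏(1 - 1/p) for each prime p dividing n
φ(412) = 412 × (1 - 1/2) × (1 - 1/103) = 204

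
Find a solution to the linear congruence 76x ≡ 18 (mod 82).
x ≡ 38 (mod 41)

gcd(76, 82) = 2, which divides 18, so solutions exist.
Divide through by 2: 38x ≡ 9 (mod 41).
Find 38^(-1) mod 41 by the extended Euclidean algorithm:
41 = 1 × 38 + 3  ⟹  3 = (1)·41 + (-1)·38
38 = 12 × 3 + 2  ⟹  2 = (-12)·41 + (13)·38
3 = 1 × 2 + 1  ⟹  1 = (13)·41 + (-14)·38
So (-14)·38 ≡ 1 (mod 41), i.e. 38^(-1) ≡ -14 ≡ 27 (mod 41).
x ≡ 27 × 9 = 243 ≡ 38 (mod 41).
Check: 76 × 38 = 2888 ≡ 18 (mod 82).
x ≡ 38 (mod 41), giving 2 solutions mod 82.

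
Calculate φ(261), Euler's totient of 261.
168

261 = 3^2 × 29
φ(n) = n × ∏(1 - 1/p) for each prime p dividing n
φ(261) = 261 × (1 - 1/3) × (1 - 1/29) = 168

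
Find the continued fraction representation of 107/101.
[1; 16, 1, 5]

Euclidean algorithm steps:
107 = 1 × 101 + 6
101 = 16 × 6 + 5
6 = 1 × 5 + 1
5 = 5 × 1 + 0
Continued fraction: [1; 16, 1, 5]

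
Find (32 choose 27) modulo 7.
0

Using Lucas' theorem:
Write n=32 and k=27 in base 7:
n in base 7: [4, 4]
k in base 7: [3, 6]
C(32,27) mod 7 = ∏ C(n_i, k_i) mod 7
Digit binomials (mod 7): C(4,3) = 4; C(4,6) = 0 (k_i > n_i)
Product: 4 × 0 = 0 ≡ 0 (mod 7)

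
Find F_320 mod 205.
0

Matrix identity: Q^n = [[F_(n+1), F_n], [F_n, F_(n-1)]] with Q = [[1,1],[1,0]].
n = 320 = 101000000₂. Square-and-multiply, entries mod 205:
Q^1 = [[1,1],[1,0]]
Q^2 = (Q^1)² = [[2,1],[1,1]]
Q^5 = (Q^2)²·Q = [[8,5],[5,3]]
Q^10 = (Q^5)² = [[89,55],[55,34]]
Q^20 = (Q^10)² = [[81,0],[0,81]]
Q^40 = (Q^20)² = [[1,0],[0,1]]
Q^80 = (Q^40)² = [[1,0],[0,1]]
Q^160 = (Q^80)² = [[1,0],[0,1]]
Q^320 = (Q^160)² = [[1,0],[0,1]]
F_320 mod 205 = Q^320[0][1] = 0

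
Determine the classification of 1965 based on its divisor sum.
deficient

Proper divisors of 1965: sum = 1 + 3 + 5 + 15 + 131 + 393 + 655 = 1203
Since 1203 < 1965, 1965 is deficient.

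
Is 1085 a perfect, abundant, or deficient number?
deficient

Proper divisors of 1085: sum = 1 + 5 + 7 + 31 + 35 + 155 + 217 = 451
Since 451 < 1085, 1085 is deficient.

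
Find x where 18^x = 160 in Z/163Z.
40

Baby-step giant-step with step n = ⌈√163⌉ = 13.
Baby steps 18^j mod 163 (j:value) for j=0..12: 0:1, 1:18, 2:161, 3:127, 4:4, 5:72, 6:155, 7:19, 8:16, 9:125, 10:131, 11:76, 12:64.
Giant-step multiplier: 18^(-13) ≡ 18^(162-13) = 18^149 ≡ 89 (mod 163).
Giant steps γ_i = 160·89^i mod 163: γ_0=160, γ_1=59, γ_2=35, γ_3=18 (in table at j=1).
x = i·n + j = 3·13 + 1 = 40.
Check: 18^40 ≡ 160 (mod 163).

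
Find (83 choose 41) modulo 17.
3

Using Lucas' theorem:
Write n=83 and k=41 in base 17:
n in base 17: [4, 15]
k in base 17: [2, 7]
C(83,41) mod 17 = ∏ C(n_i, k_i) mod 17
Digit binomials (mod 17): C(4,2) = 6; C(15,7) = 6435 ≡ 9
Product: 6 × 9 = 54 ≡ 3 (mod 17)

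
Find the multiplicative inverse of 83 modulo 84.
83

gcd(83, 84) = 1, so the inverse exists.
Extended Euclidean algorithm on (84, 83):
84 = 1 × 83 + 1  ⟹  1 = (1)·84 + (-1)·83
So (-1)·83 ≡ 1 (mod 84), i.e. 83^(-1) ≡ -1 ≡ 83 (mod 84).
Check: 83 × 83 = 6889 ≡ 1 (mod 84)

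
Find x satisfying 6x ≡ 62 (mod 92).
x ≡ 41 (mod 46)

gcd(6, 92) = 2, which divides 62, so solutions exist.
Divide through by 2: 3x ≡ 31 (mod 46).
Find 3^(-1) mod 46 by the extended Euclidean algorithm:
46 = 15 × 3 + 1  ⟹  1 = (1)·46 + (-15)·3
So (-15)·3 ≡ 1 (mod 46), i.e. 3^(-1) ≡ -15 ≡ 31 (mod 46).
x ≡ 31 × 31 = 961 ≡ 41 (mod 46).
Check: 6 × 41 = 246 ≡ 62 (mod 92).
x ≡ 41 (mod 46), giving 2 solutions mod 92.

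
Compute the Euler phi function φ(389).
388

389 = 389
φ(n) = n × ∏(1 - 1/p) for each prime p dividing n
φ(389) = 389 × (1 - 1/389) = 388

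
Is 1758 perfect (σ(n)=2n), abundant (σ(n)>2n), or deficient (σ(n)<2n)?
abundant

Proper divisors of 1758: sum = 1 + 2 + 3 + 6 + 293 + 586 + 879 = 1770
Since 1770 > 1758, 1758 is abundant.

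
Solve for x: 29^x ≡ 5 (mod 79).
34

Baby-step giant-step with step n = ⌈√79⌉ = 9.
Baby steps 29^j mod 79 (j:value) for j=0..8: 0:1, 1:29, 2:51, 3:57, 4:73, 5:63, 6:10, 7:53, 8:36.
Giant-step multiplier: 29^(-9) ≡ 29^(78-9) = 29^69 ≡ 14 (mod 79).
Giant steps γ_i = 5·14^i mod 79: γ_0=5, γ_1=70, γ_2=32, γ_3=53 (in table at j=7).
x = i·n + j = 3·9 + 7 = 34.
Check: 29^34 ≡ 5 (mod 79).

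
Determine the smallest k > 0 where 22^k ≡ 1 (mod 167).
83

167 is prime, so ord(22) divides φ(167) = 166.
Divisors of 166: 1, 2, 83, 166.
Repeated squaring: 22^1 ≡ 22, 22^2 ≡ 150, 22^4 ≡ 122, 22^8 ≡ 21, 22^16 ≡ 107, 22^32 ≡ 93, 22^64 ≡ 132, 22^128 ≡ 56 (mod 167).
Test 22^d mod 167 for each divisor d in increasing order:
22^1 ≡ 22
22^2 ≡ 150
22^83 = 22^64·22^16·22^2·22^1 ≡ 1  ← first divisor giving 1
The order is 83.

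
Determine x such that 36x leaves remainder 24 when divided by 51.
x ≡ 12 (mod 17)

gcd(36, 51) = 3, which divides 24, so solutions exist.
Divide through by 3: 12x ≡ 8 (mod 17).
Find 12^(-1) mod 17 by the extended Euclidean algorithm:
17 = 1 × 12 + 5  ⟹  5 = (1)·17 + (-1)·12
12 = 2 × 5 + 2  ⟹  2 = (-2)·17 + (3)·12
5 = 2 × 2 + 1  ⟹  1 = (5)·17 + (-7)·12
So (-7)·12 ≡ 1 (mod 17), i.e. 12^(-1) ≡ -7 ≡ 10 (mod 17).
x ≡ 10 × 8 = 80 ≡ 12 (mod 17).
Check: 36 × 12 = 432 ≡ 24 (mod 51).
x ≡ 12 (mod 17), giving 3 solutions mod 51.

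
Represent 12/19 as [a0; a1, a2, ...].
[0; 1, 1, 1, 2, 2]

Euclidean algorithm steps:
12 = 0 × 19 + 12
19 = 1 × 12 + 7
12 = 1 × 7 + 5
7 = 1 × 5 + 2
5 = 2 × 2 + 1
2 = 2 × 1 + 0
Continued fraction: [0; 1, 1, 1, 2, 2]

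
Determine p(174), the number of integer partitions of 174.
397125074750

p(n) counts ways to write n as a sum of positive integers (order ignored).
Euler's pentagonal recurrence: p(k) = p(k-1) + p(k-2) - p(k-5) - p(k-7) + p(k-12) + p(k-15) - ... (offsets j(3j∓1)/2, signs ++--, p(0)=1, p(<0)=0).
DP table for k = 0..173: p(0)=1, p(1)=1, p(2)=2, p(3)=3, p(4)=5, p(5)=7, p(6)=11, p(7)=15, p(8)=22, p(9)=30, p(10)=42, p(11)=56, p(12)=77, p(13)=101, p(14)=135, p(15)=176, p(16)=231, p(17)=297, p(18)=385, p(19)=490, p(20)=627, p(21)=792, p(22)=1002, p(23)=1255, p(24)=1575, p(25)=1958, p(26)=2436, p(27)=3010, p(28)=3718, p(29)=4565, p(30)=5604, p(31)=6842, p(32)=8349, p(33)=10143, p(34)=12310, p(35)=14883, p(36)=17977, p(37)=21637, p(38)=26015, p(39)=31185, p(40)=37338, p(41)=44583, p(42)=53174, p(43)=63261, p(44)=75175, p(45)=89134, p(46)=105558, p(47)=124754, p(48)=147273, p(49)=173525, p(50)=204226, p(51)=239943, p(52)=281589, p(53)=329931, p(54)=386155, p(55)=451276, p(56)=526823, p(57)=614154, p(58)=715220, p(59)=831820, p(60)=966467, p(61)=1121505, p(62)=1300156, p(63)=1505499, p(64)=1741630, p(65)=2012558, p(66)=2323520, p(67)=2679689, p(68)=3087735, p(69)=3554345, p(70)=4087968, p(71)=4697205, p(72)=5392783, p(73)=6185689, p(74)=7089500, p(75)=8118264, p(76)=9289091, p(77)=10619863, p(78)=12132164, p(79)=13848650, p(80)=15796476, p(81)=18004327, p(82)=20506255, p(83)=23338469, p(84)=26543660, p(85)=30167357, p(86)=34262962, p(87)=38887673, p(88)=44108109, p(89)=49995925, p(90)=56634173, p(91)=64112359, p(92)=72533807, p(93)=82010177, p(94)=92669720, p(95)=104651419, p(96)=118114304, p(97)=133230930, p(98)=150198136, p(99)=169229875, p(100)=190569292, p(101)=214481126, p(102)=241265379, p(103)=271248950, p(104)=304801365, p(105)=342325709, p(106)=384276336, p(107)=431149389, p(108)=483502844, p(109)=541946240, p(110)=607163746, p(111)=679903203, p(112)=761002156, p(113)=851376628, p(114)=952050665, p(115)=1064144451, p(116)=1188908248, p(117)=1327710076, p(118)=1482074143, p(119)=1653668665, p(120)=1844349560, p(121)=2056148051, p(122)=2291320912, p(123)=2552338241, p(124)=2841940500, p(125)=3163127352, p(126)=3519222692, p(127)=3913864295, p(128)=4351078600, p(129)=4835271870, p(130)=5371315400, p(131)=5964539504, p(132)=6620830889, p(133)=7346629512, p(134)=8149040695, p(135)=9035836076, p(136)=10015581680, p(137)=11097645016, p(138)=12292341831, p(139)=13610949895, p(140)=15065878135, p(141)=16670689208, p(142)=18440293320, p(143)=20390982757, p(144)=22540654445, p(145)=24908858009, p(146)=27517052599, p(147)=30388671978, p(148)=33549419497, p(149)=37027355200, p(150)=40853235313, p(151)=45060624582, p(152)=49686288421, p(153)=54770336324, p(154)=60356673280, p(155)=66493182097, p(156)=73232243759, p(157)=80630964769, p(158)=88751778802, p(159)=97662728555, p(160)=107438159466, p(161)=118159068427, p(162)=129913904637, p(163)=142798995930, p(164)=156919475295, p(165)=172389800255, p(166)=189334822579, p(167)=207890420102, p(168)=228204732751, p(169)=250438925115, p(170)=274768617130, p(171)=301384802048, p(172)=330495499613, p(173)=362326859895.
Final step: p(174) = p(173) + p(172) - p(169) - p(167) + p(162) + p(159) - p(152) - p(148) + p(139) + p(134) - p(123) - p(117) + p(104) + p(97) - p(82) - p(74) + p(57) + p(48) - p(29) - p(19)
= 362326859895 + 330495499613 - 250438925115 - 207890420102 + 129913904637 + 97662728555 - 49686288421 - 33549419497 + 13610949895 + 8149040695 - 2552338241 - 1327710076 + 304801365 + 133230930 - 20506255 - 7089500 + 614154 + 147273 - 4565 - 490
= 397125074750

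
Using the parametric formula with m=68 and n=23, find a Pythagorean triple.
(4095, 3128, 5153)

Euclid's formula: a = m² - n², b = 2mn, c = m² + n²
m = 68, n = 23
a = 68² - 23² = 4624 - 529 = 4095
b = 2 × 68 × 23 = 3128
c = 68² + 23² = 4624 + 529 = 5153
Verification: 4095² + 3128² = 16769025 + 9784384 = 26553409 = 5153² ✓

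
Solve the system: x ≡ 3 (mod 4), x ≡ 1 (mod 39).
79

Using Chinese Remainder Theorem:
M = 4 × 39 = 156
M1 = 39, M2 = 4
y1 = 39^(-1) mod 4 = 3
y2 = 4^(-1) mod 39 = 10
x = (3×39×3 + 1×4×10) mod 156 = 79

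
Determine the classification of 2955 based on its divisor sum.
deficient

Proper divisors of 2955: sum = 1 + 3 + 5 + 15 + 197 + 591 + 985 = 1797
Since 1797 < 2955, 2955 is deficient.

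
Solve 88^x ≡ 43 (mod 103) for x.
95

Baby-step giant-step with step n = ⌈√103⌉ = 11.
Baby steps 88^j mod 103 (j:value) for j=0..10: 0:1, 1:88, 2:19, 3:24, 4:52, 5:44, 6:61, 7:12, 8:26, 9:22, 10:82.
Giant-step multiplier: 88^(-11) ≡ 88^(102-11) = 88^91 ≡ 86 (mod 103).
Giant steps γ_i = 43·86^i mod 103: γ_0=43, γ_1=93, γ_2=67, γ_3=97, γ_4=102, γ_5=17, γ_6=20, γ_7=72, γ_8=12 (in table at j=7).
x = i·n + j = 8·11 + 7 = 95.
Check: 88^95 ≡ 43 (mod 103).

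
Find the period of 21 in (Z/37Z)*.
18

37 is prime, so ord(21) divides φ(37) = 36.
Divisors of 36: 1, 2, 3, 4, 6, 9, 12, 18, 36.
Repeated squaring: 21^1 ≡ 21, 21^2 ≡ 34, 21^4 ≡ 9, 21^8 ≡ 7, 21^16 ≡ 12, 21^32 ≡ 33 (mod 37).
Test 21^d mod 37 for each divisor d in increasing order:
21^1 ≡ 21
21^2 ≡ 34
21^3 = 21^2·21^1 ≡ 11
21^4 ≡ 9
21^6 = 21^4·21^2 ≡ 10
21^9 = 21^8·21^1 ≡ 36
21^12 = 21^8·21^4 ≡ 26
21^18 = 21^16·21^2 ≡ 1  ← first divisor giving 1
The order is 18.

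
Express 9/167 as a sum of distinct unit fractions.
1/19 + 1/794 + 1/839788 + 1/1057864987628

Greedy algorithm:
9/167: ceiling(167/9) = 19, use 1/19
4/3173: ceiling(3173/4) = 794, use 1/794
3/2519362: ceiling(2519362/3) = 839788, use 1/839788
1/1057864987628: ceiling(1057864987628/1) = 1057864987628, use 1/1057864987628
Result: 9/167 = 1/19 + 1/794 + 1/839788 + 1/1057864987628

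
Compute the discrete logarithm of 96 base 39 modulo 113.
27

Baby-step giant-step with step n = ⌈√113⌉ = 11.
Baby steps 39^j mod 113 (j:value) for j=0..10: 0:1, 1:39, 2:52, 3:107, 4:105, 5:27, 6:36, 7:48, 8:64, 9:10, 10:51.
Giant-step multiplier: 39^(-11) ≡ 39^(112-11) = 39^101 ≡ 5 (mod 113).
Giant steps γ_i = 96·5^i mod 113: γ_0=96, γ_1=28, γ_2=27 (in table at j=5).
x = i·n + j = 2·11 + 5 = 27.
Check: 39^27 ≡ 96 (mod 113).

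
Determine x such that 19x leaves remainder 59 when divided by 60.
x ≡ 41 (mod 60)

gcd(19, 60) = 1, which divides 59, so solutions exist.
Find 19^(-1) mod 60 by the extended Euclidean algorithm:
60 = 3 × 19 + 3  ⟹  3 = (1)·60 + (-3)·19
19 = 6 × 3 + 1  ⟹  1 = (-6)·60 + (19)·19
So (19)·19 ≡ 1 (mod 60), i.e. 19^(-1) ≡ 19 (mod 60).
x ≡ 19 × 59 = 1121 ≡ 41 (mod 60).
Check: 19 × 41 = 779 ≡ 59 (mod 60).
Unique solution: x ≡ 41 (mod 60)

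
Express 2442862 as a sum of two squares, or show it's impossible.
Not possible

Factorization: 2442862 = 2 × 31^3 × 41
By Fermat: n is sum of two squares iff every prime p ≡ 3 (mod 4) appears to even power.
Prime(s) ≡ 3 (mod 4) with odd exponent: [(31, 3)]
Therefore 2442862 cannot be expressed as a² + b².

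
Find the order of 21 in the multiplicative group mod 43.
7

43 is prime, so ord(21) divides φ(43) = 42.
Divisors of 42: 1, 2, 3, 6, 7, 14, 21, 42.
Repeated squaring: 21^1 ≡ 21, 21^2 ≡ 11, 21^4 ≡ 35, 21^8 ≡ 21, 21^16 ≡ 11, 21^32 ≡ 35 (mod 43).
Test 21^d mod 43 for each divisor d in increasing order:
21^1 ≡ 21
21^2 ≡ 11
21^3 = 21^2·21^1 ≡ 16
21^6 = 21^4·21^2 ≡ 41
21^7 = 21^4·21^2·21^1 ≡ 1  ← first divisor giving 1
The order is 7.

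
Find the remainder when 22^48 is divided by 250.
86

Repeated squaring. Binary of 48 = 110000.
22^1 ≡ 22 (mod 250); 22^2 ≡ 234 (mod 250); 22^4 ≡ 6 (mod 250); 22^8 ≡ 36 (mod 250); 22^16 ≡ 46 (mod 250); 22^32 ≡ 116 (mod 250)
22^48 = 22^16 × 22^32 ≡ 86 (mod 250)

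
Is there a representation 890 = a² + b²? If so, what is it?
7² + 29² (a=7, b=29)

Factorization: 890 = 2 × 5 × 89
By Fermat: n is sum of two squares iff every prime p ≡ 3 (mod 4) appears to even power.
All primes ≡ 3 (mod 4) appear to even power.
Search a = 0, 1, 2, … for 890 - a² a perfect square: first hit at a = 7: 890 - 49 = 841 = 29².
890 = 7² + 29² = 49 + 841 ✓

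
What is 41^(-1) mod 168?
41

gcd(41, 168) = 1, so the inverse exists.
Extended Euclidean algorithm on (168, 41):
168 = 4 × 41 + 4  ⟹  4 = (1)·168 + (-4)·41
41 = 10 × 4 + 1  ⟹  1 = (-10)·168 + (41)·41
So (41)·41 ≡ 1 (mod 168), i.e. 41^(-1) ≡ 41 (mod 168).
Check: 41 × 41 = 1681 ≡ 1 (mod 168)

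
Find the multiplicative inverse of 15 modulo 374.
25

gcd(15, 374) = 1, so the inverse exists.
Extended Euclidean algorithm on (374, 15):
374 = 24 × 15 + 14  ⟹  14 = (1)·374 + (-24)·15
15 = 1 × 14 + 1  ⟹  1 = (-1)·374 + (25)·15
So (25)·15 ≡ 1 (mod 374), i.e. 15^(-1) ≡ 25 (mod 374).
Check: 15 × 25 = 375 ≡ 1 (mod 374)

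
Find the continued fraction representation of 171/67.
[2; 1, 1, 4, 3, 2]

Euclidean algorithm steps:
171 = 2 × 67 + 37
67 = 1 × 37 + 30
37 = 1 × 30 + 7
30 = 4 × 7 + 2
7 = 3 × 2 + 1
2 = 2 × 1 + 0
Continued fraction: [2; 1, 1, 4, 3, 2]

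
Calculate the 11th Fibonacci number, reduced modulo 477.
89

Matrix identity: Q^n = [[F_(n+1), F_n], [F_n, F_(n-1)]] with Q = [[1,1],[1,0]].
n = 11 = 1011₂. Square-and-multiply, entries mod 477:
Q^1 = [[1,1],[1,0]]
Q^2 = (Q^1)² = [[2,1],[1,1]]
Q^5 = (Q^2)²·Q = [[8,5],[5,3]]
Q^11 = (Q^5)²·Q = [[144,89],[89,55]]
F_11 mod 477 = Q^11[0][1] = 89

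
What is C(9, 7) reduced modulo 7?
1

Using Lucas' theorem:
Write n=9 and k=7 in base 7:
n in base 7: [1, 2]
k in base 7: [1, 0]
C(9,7) mod 7 = ∏ C(n_i, k_i) mod 7
Digit binomials (mod 7): C(1,1) = 1; C(2,0) = 1
Product: 1 × 1 = 1 ≡ 1 (mod 7)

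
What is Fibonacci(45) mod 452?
326

Matrix identity: Q^n = [[F_(n+1), F_n], [F_n, F_(n-1)]] with Q = [[1,1],[1,0]].
n = 45 = 101101₂. Square-and-multiply, entries mod 452:
Q^1 = [[1,1],[1,0]]
Q^2 = (Q^1)² = [[2,1],[1,1]]
Q^5 = (Q^2)²·Q = [[8,5],[5,3]]
Q^11 = (Q^5)²·Q = [[144,89],[89,55]]
Q^22 = (Q^11)² = [[181,83],[83,98]]
Q^45 = (Q^22)²·Q = [[431,326],[326,105]]
F_45 mod 452 = Q^45[0][1] = 326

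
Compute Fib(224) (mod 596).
297

Matrix identity: Q^n = [[F_(n+1), F_n], [F_n, F_(n-1)]] with Q = [[1,1],[1,0]].
n = 224 = 11100000₂. Square-and-multiply, entries mod 596:
Q^1 = [[1,1],[1,0]]
Q^3 = (Q^1)²·Q = [[3,2],[2,1]]
Q^7 = (Q^3)²·Q = [[21,13],[13,8]]
Q^14 = (Q^7)² = [[14,377],[377,233]]
Q^28 = (Q^14)² = [[477,143],[143,334]]
Q^56 = (Q^28)² = [[42,349],[349,289]]
Q^112 = (Q^56)² = [[193,491],[491,298]]
Q^224 = (Q^112)² = [[594,297],[297,297]]
F_224 mod 596 = Q^224[0][1] = 297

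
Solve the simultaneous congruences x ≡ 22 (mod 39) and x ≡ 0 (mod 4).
100

Using Chinese Remainder Theorem:
M = 39 × 4 = 156
M1 = 4, M2 = 39
y1 = 4^(-1) mod 39 = 10
y2 = 39^(-1) mod 4 = 3
x = (22×4×10 + 0×39×3) mod 156 = 100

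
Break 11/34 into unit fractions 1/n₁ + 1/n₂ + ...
1/4 + 1/14 + 1/476

Greedy algorithm:
11/34: ceiling(34/11) = 4, use 1/4
5/68: ceiling(68/5) = 14, use 1/14
1/476: ceiling(476/1) = 476, use 1/476
Result: 11/34 = 1/4 + 1/14 + 1/476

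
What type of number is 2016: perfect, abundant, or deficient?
abundant

Proper divisors of 2016: sum = 1 + 2 + 3 + 4 + 6 + 7 + 8 + 9 + ... + 336 + 504 + 672 + 1008 (35 divisors) = 4536
Since 4536 > 2016, 2016 is abundant.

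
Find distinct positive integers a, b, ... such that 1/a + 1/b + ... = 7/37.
1/6 + 1/45 + 1/3330

Greedy algorithm:
7/37: ceiling(37/7) = 6, use 1/6
5/222: ceiling(222/5) = 45, use 1/45
1/3330: ceiling(3330/1) = 3330, use 1/3330
Result: 7/37 = 1/6 + 1/45 + 1/3330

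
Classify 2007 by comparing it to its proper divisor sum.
deficient

Proper divisors of 2007: sum = 1 + 3 + 9 + 223 + 669 = 905
Since 905 < 2007, 2007 is deficient.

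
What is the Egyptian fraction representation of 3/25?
1/9 + 1/113 + 1/25425

Greedy algorithm:
3/25: ceiling(25/3) = 9, use 1/9
2/225: ceiling(225/2) = 113, use 1/113
1/25425: ceiling(25425/1) = 25425, use 1/25425
Result: 3/25 = 1/9 + 1/113 + 1/25425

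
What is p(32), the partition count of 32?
8349

p(n) counts ways to write n as a sum of positive integers (order ignored).
Euler's pentagonal recurrence: p(k) = p(k-1) + p(k-2) - p(k-5) - p(k-7) + p(k-12) + p(k-15) - ... (offsets j(3j∓1)/2, signs ++--, p(0)=1, p(<0)=0).
DP table for k = 0..31: p(0)=1, p(1)=1, p(2)=2, p(3)=3, p(4)=5, p(5)=7, p(6)=11, p(7)=15, p(8)=22, p(9)=30, p(10)=42, p(11)=56, p(12)=77, p(13)=101, p(14)=135, p(15)=176, p(16)=231, p(17)=297, p(18)=385, p(19)=490, p(20)=627, p(21)=792, p(22)=1002, p(23)=1255, p(24)=1575, p(25)=1958, p(26)=2436, p(27)=3010, p(28)=3718, p(29)=4565, p(30)=5604, p(31)=6842.
Final step: p(32) = p(31) + p(30) - p(27) - p(25) + p(20) + p(17) - p(10) - p(6)
= 6842 + 5604 - 3010 - 1958 + 627 + 297 - 42 - 11
= 8349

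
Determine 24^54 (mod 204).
60

Repeated squaring. Binary of 54 = 110110.
24^1 ≡ 24 (mod 204); 24^2 ≡ 168 (mod 204); 24^4 ≡ 72 (mod 204); 24^8 ≡ 84 (mod 204); 24^16 ≡ 120 (mod 204); 24^32 ≡ 120 (mod 204)
24^54 = 24^2 × 24^4 × 24^16 × 24^32 ≡ 60 (mod 204)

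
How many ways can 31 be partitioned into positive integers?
6842

p(n) counts ways to write n as a sum of positive integers (order ignored).
Euler's pentagonal recurrence: p(k) = p(k-1) + p(k-2) - p(k-5) - p(k-7) + p(k-12) + p(k-15) - ... (offsets j(3j∓1)/2, signs ++--, p(0)=1, p(<0)=0).
DP table for k = 0..30: p(0)=1, p(1)=1, p(2)=2, p(3)=3, p(4)=5, p(5)=7, p(6)=11, p(7)=15, p(8)=22, p(9)=30, p(10)=42, p(11)=56, p(12)=77, p(13)=101, p(14)=135, p(15)=176, p(16)=231, p(17)=297, p(18)=385, p(19)=490, p(20)=627, p(21)=792, p(22)=1002, p(23)=1255, p(24)=1575, p(25)=1958, p(26)=2436, p(27)=3010, p(28)=3718, p(29)=4565, p(30)=5604.
Final step: p(31) = p(30) + p(29) - p(26) - p(24) + p(19) + p(16) - p(9) - p(5)
= 5604 + 4565 - 2436 - 1575 + 490 + 231 - 30 - 7
= 6842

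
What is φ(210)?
48

210 = 2 × 3 × 5 × 7
φ(n) = n × ∏(1 - 1/p) for each prime p dividing n
φ(210) = 210 × (1 - 1/2) × (1 - 1/3) × (1 - 1/5) × (1 - 1/7) = 48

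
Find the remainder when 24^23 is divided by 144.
0

Repeated squaring. Binary of 23 = 10111.
24^1 ≡ 24 (mod 144); 24^2 ≡ 0 (mod 144); 24^4 ≡ 0 (mod 144); 24^8 ≡ 0 (mod 144); 24^16 ≡ 0 (mod 144)
24^23 = 24^1 × 24^2 × 24^4 × 24^16 ≡ 0 (mod 144)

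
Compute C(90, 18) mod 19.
0

Using Lucas' theorem:
Write n=90 and k=18 in base 19:
n in base 19: [4, 14]
k in base 19: [0, 18]
C(90,18) mod 19 = ∏ C(n_i, k_i) mod 19
Digit binomials (mod 19): C(4,0) = 1; C(14,18) = 0 (k_i > n_i)
Product: 1 × 0 = 0 ≡ 0 (mod 19)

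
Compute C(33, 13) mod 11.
0

Using Lucas' theorem:
Write n=33 and k=13 in base 11:
n in base 11: [3, 0]
k in base 11: [1, 2]
C(33,13) mod 11 = ∏ C(n_i, k_i) mod 11
Digit binomials (mod 11): C(3,1) = 3; C(0,2) = 0 (k_i > n_i)
Product: 3 × 0 = 0 ≡ 0 (mod 11)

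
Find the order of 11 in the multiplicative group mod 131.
65

131 is prime, so ord(11) divides φ(131) = 130.
Divisors of 130: 1, 2, 5, 10, 13, 26, 65, 130.
Repeated squaring: 11^1 ≡ 11, 11^2 ≡ 121, 11^4 ≡ 100, 11^8 ≡ 44, 11^16 ≡ 102, 11^32 ≡ 55, 11^64 ≡ 12, 11^128 ≡ 13 (mod 131).
Test 11^d mod 131 for each divisor d in increasing order:
11^1 ≡ 11
11^2 ≡ 121
11^5 = 11^4·11^1 ≡ 52
11^10 = 11^8·11^2 ≡ 84
11^13 = 11^8·11^4·11^1 ≡ 61
11^26 = 11^16·11^8·11^2 ≡ 53
11^65 = 11^64·11^1 ≡ 1  ← first divisor giving 1
The order is 65.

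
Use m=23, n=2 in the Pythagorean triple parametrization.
(525, 92, 533)

Euclid's formula: a = m² - n², b = 2mn, c = m² + n²
m = 23, n = 2
a = 23² - 2² = 529 - 4 = 525
b = 2 × 23 × 2 = 92
c = 23² + 2² = 529 + 4 = 533
Verification: 525² + 92² = 275625 + 8464 = 284089 = 533² ✓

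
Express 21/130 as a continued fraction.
[0; 6, 5, 4]

Euclidean algorithm steps:
21 = 0 × 130 + 21
130 = 6 × 21 + 4
21 = 5 × 4 + 1
4 = 4 × 1 + 0
Continued fraction: [0; 6, 5, 4]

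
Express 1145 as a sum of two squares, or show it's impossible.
11² + 32² (a=11, b=32)

Factorization: 1145 = 5 × 229
By Fermat: n is sum of two squares iff every prime p ≡ 3 (mod 4) appears to even power.
All primes ≡ 3 (mod 4) appear to even power.
Search a = 0, 1, 2, … for 1145 - a² a perfect square: first hit at a = 11: 1145 - 121 = 1024 = 32².
1145 = 11² + 32² = 121 + 1024 ✓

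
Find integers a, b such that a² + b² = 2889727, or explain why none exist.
Not possible

Factorization: 2889727 = 31^3 × 97
By Fermat: n is sum of two squares iff every prime p ≡ 3 (mod 4) appears to even power.
Prime(s) ≡ 3 (mod 4) with odd exponent: [(31, 3)]
Therefore 2889727 cannot be expressed as a² + b².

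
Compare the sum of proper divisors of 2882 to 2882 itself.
deficient

Proper divisors of 2882: sum = 1 + 2 + 11 + 22 + 131 + 262 + 1441 = 1870
Since 1870 < 2882, 2882 is deficient.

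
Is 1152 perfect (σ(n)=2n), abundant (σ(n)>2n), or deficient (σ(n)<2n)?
abundant

Proper divisors of 1152: sum = 1 + 2 + 3 + 4 + 6 + 8 + 9 + 12 + ... + 192 + 288 + 384 + 576 (23 divisors) = 2163
Since 2163 > 1152, 1152 is abundant.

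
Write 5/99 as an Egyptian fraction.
1/20 + 1/1980

Greedy algorithm:
5/99: ceiling(99/5) = 20, use 1/20
1/1980: ceiling(1980/1) = 1980, use 1/1980
Result: 5/99 = 1/20 + 1/1980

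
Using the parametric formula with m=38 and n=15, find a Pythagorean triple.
(1219, 1140, 1669)

Euclid's formula: a = m² - n², b = 2mn, c = m² + n²
m = 38, n = 15
a = 38² - 15² = 1444 - 225 = 1219
b = 2 × 38 × 15 = 1140
c = 38² + 15² = 1444 + 225 = 1669
Verification: 1219² + 1140² = 1485961 + 1299600 = 2785561 = 1669² ✓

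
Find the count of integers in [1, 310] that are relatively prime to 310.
120

310 = 2 × 5 × 31
φ(n) = n × ∏(1 - 1/p) for each prime p dividing n
φ(310) = 310 × (1 - 1/2) × (1 - 1/5) × (1 - 1/31) = 120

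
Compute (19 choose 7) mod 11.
8

Using Lucas' theorem:
Write n=19 and k=7 in base 11:
n in base 11: [1, 8]
k in base 11: [0, 7]
C(19,7) mod 11 = ∏ C(n_i, k_i) mod 11
Digit binomials (mod 11): C(1,0) = 1; C(8,7) = 8
Product: 1 × 8 = 8 ≡ 8 (mod 11)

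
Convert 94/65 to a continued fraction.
[1; 2, 4, 7]

Euclidean algorithm steps:
94 = 1 × 65 + 29
65 = 2 × 29 + 7
29 = 4 × 7 + 1
7 = 7 × 1 + 0
Continued fraction: [1; 2, 4, 7]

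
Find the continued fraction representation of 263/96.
[2; 1, 2, 1, 5, 4]

Euclidean algorithm steps:
263 = 2 × 96 + 71
96 = 1 × 71 + 25
71 = 2 × 25 + 21
25 = 1 × 21 + 4
21 = 5 × 4 + 1
4 = 4 × 1 + 0
Continued fraction: [2; 1, 2, 1, 5, 4]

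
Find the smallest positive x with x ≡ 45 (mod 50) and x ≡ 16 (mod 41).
795

Using Chinese Remainder Theorem:
M = 50 × 41 = 2050
M1 = 41, M2 = 50
y1 = 41^(-1) mod 50 = 11
y2 = 50^(-1) mod 41 = 32
x = (45×41×11 + 16×50×32) mod 2050 = 795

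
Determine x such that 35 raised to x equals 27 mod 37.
6

Baby-step giant-step with step n = ⌈√37⌉ = 7.
Baby steps 35^j mod 37 (j:value) for j=0..6: 0:1, 1:35, 2:4, 3:29, 4:16, 5:5, 6:27.
h = 27 is already in the table at j=6, so x = 6.
Check: 35^6 ≡ 27 (mod 37).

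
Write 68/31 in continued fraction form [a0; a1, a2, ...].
[2; 5, 6]

Euclidean algorithm steps:
68 = 2 × 31 + 6
31 = 5 × 6 + 1
6 = 6 × 1 + 0
Continued fraction: [2; 5, 6]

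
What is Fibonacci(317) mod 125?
22

Matrix identity: Q^n = [[F_(n+1), F_n], [F_n, F_(n-1)]] with Q = [[1,1],[1,0]].
n = 317 = 100111101₂. Square-and-multiply, entries mod 125:
Q^1 = [[1,1],[1,0]]
Q^2 = (Q^1)² = [[2,1],[1,1]]
Q^4 = (Q^2)² = [[5,3],[3,2]]
Q^9 = (Q^4)²·Q = [[55,34],[34,21]]
Q^19 = (Q^9)²·Q = [[15,56],[56,84]]
Q^39 = (Q^19)²·Q = [[30,111],[111,44]]
Q^79 = (Q^39)²·Q = [[60,96],[96,89]]
Q^158 = (Q^79)² = [[66,54],[54,12]]
Q^317 = (Q^158)²·Q = [[109,22],[22,87]]
F_317 mod 125 = Q^317[0][1] = 22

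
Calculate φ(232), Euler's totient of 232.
112

232 = 2^3 × 29
φ(n) = n × ∏(1 - 1/p) for each prime p dividing n
φ(232) = 232 × (1 - 1/2) × (1 - 1/29) = 112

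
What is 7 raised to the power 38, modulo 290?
169

Repeated squaring. Binary of 38 = 100110.
7^1 ≡ 7 (mod 290); 7^2 ≡ 49 (mod 290); 7^4 ≡ 81 (mod 290); 7^8 ≡ 181 (mod 290); 7^16 ≡ 281 (mod 290); 7^32 ≡ 81 (mod 290)
7^38 = 7^2 × 7^4 × 7^32 ≡ 169 (mod 290)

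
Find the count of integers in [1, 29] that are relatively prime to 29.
28

29 = 29
φ(n) = n × ∏(1 - 1/p) for each prime p dividing n
φ(29) = 29 × (1 - 1/29) = 28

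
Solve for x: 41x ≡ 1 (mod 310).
121

gcd(41, 310) = 1, so the inverse exists.
Extended Euclidean algorithm on (310, 41):
310 = 7 × 41 + 23  ⟹  23 = (1)·310 + (-7)·41
41 = 1 × 23 + 18  ⟹  18 = (-1)·310 + (8)·41
23 = 1 × 18 + 5  ⟹  5 = (2)·310 + (-15)·41
18 = 3 × 5 + 3  ⟹  3 = (-7)·310 + (53)·41
5 = 1 × 3 + 2  ⟹  2 = (9)·310 + (-68)·41
3 = 1 × 2 + 1  ⟹  1 = (-16)·310 + (121)·41
So (121)·41 ≡ 1 (mod 310), i.e. 41^(-1) ≡ 121 (mod 310).
Check: 41 × 121 = 4961 ≡ 1 (mod 310)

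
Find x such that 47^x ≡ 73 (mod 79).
10

Baby-step giant-step with step n = ⌈√79⌉ = 9.
Baby steps 47^j mod 79 (j:value) for j=0..8: 0:1, 1:47, 2:76, 3:17, 4:9, 5:28, 6:52, 7:74, 8:2.
Giant-step multiplier: 47^(-9) ≡ 47^(78-9) = 47^69 ≡ 58 (mod 79).
Giant steps γ_i = 73·58^i mod 79: γ_0=73, γ_1=47 (in table at j=1).
x = i·n + j = 1·9 + 1 = 10.
Check: 47^10 ≡ 73 (mod 79).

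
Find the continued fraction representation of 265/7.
[37; 1, 6]

Euclidean algorithm steps:
265 = 37 × 7 + 6
7 = 1 × 6 + 1
6 = 6 × 1 + 0
Continued fraction: [37; 1, 6]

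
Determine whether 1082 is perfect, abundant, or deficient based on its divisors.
deficient

Proper divisors of 1082: sum = 1 + 2 + 541 = 544
Since 544 < 1082, 1082 is deficient.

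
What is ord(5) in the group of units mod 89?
44

89 is prime, so ord(5) divides φ(89) = 88.
Divisors of 88: 1, 2, 4, 8, 11, 22, 44, 88.
Repeated squaring: 5^1 ≡ 5, 5^2 ≡ 25, 5^4 ≡ 2, 5^8 ≡ 4, 5^16 ≡ 16, 5^32 ≡ 78, 5^64 ≡ 32 (mod 89).
Test 5^d mod 89 for each divisor d in increasing order:
5^1 ≡ 5
5^2 ≡ 25
5^4 ≡ 2
5^8 ≡ 4
5^11 = 5^8·5^2·5^1 ≡ 55
5^22 = 5^16·5^4·5^2 ≡ 88
5^44 = 5^32·5^8·5^4 ≡ 1  ← first divisor giving 1
The order is 44.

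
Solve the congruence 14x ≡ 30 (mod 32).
x ≡ 9 (mod 16)

gcd(14, 32) = 2, which divides 30, so solutions exist.
Divide through by 2: 7x ≡ 15 (mod 16).
Find 7^(-1) mod 16 by the extended Euclidean algorithm:
16 = 2 × 7 + 2  ⟹  2 = (1)·16 + (-2)·7
7 = 3 × 2 + 1  ⟹  1 = (-3)·16 + (7)·7
So (7)·7 ≡ 1 (mod 16), i.e. 7^(-1) ≡ 7 (mod 16).
x ≡ 7 × 15 = 105 ≡ 9 (mod 16).
Check: 14 × 9 = 126 ≡ 30 (mod 32).
x ≡ 9 (mod 16), giving 2 solutions mod 32.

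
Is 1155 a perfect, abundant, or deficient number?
deficient

Proper divisors of 1155: sum = 1 + 3 + 5 + 7 + 11 + 15 + 21 + 33 + 35 + 55 + 77 + 105 + 165 + 231 + 385 = 1149
Since 1149 < 1155, 1155 is deficient.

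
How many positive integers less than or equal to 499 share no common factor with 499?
498

499 = 499
φ(n) = n × ∏(1 - 1/p) for each prime p dividing n
φ(499) = 499 × (1 - 1/499) = 498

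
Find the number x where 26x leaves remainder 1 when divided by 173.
20

gcd(26, 173) = 1, so the inverse exists.
Extended Euclidean algorithm on (173, 26):
173 = 6 × 26 + 17  ⟹  17 = (1)·173 + (-6)·26
26 = 1 × 17 + 9  ⟹  9 = (-1)·173 + (7)·26
17 = 1 × 9 + 8  ⟹  8 = (2)·173 + (-13)·26
9 = 1 × 8 + 1  ⟹  1 = (-3)·173 + (20)·26
So (20)·26 ≡ 1 (mod 173), i.e. 26^(-1) ≡ 20 (mod 173).
Check: 26 × 20 = 520 ≡ 1 (mod 173)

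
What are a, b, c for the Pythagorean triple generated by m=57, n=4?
(3233, 456, 3265)

Euclid's formula: a = m² - n², b = 2mn, c = m² + n²
m = 57, n = 4
a = 57² - 4² = 3249 - 16 = 3233
b = 2 × 57 × 4 = 456
c = 57² + 4² = 3249 + 16 = 3265
Verification: 3233² + 456² = 10452289 + 207936 = 10660225 = 3265² ✓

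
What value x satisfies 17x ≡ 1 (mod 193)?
159

gcd(17, 193) = 1, so the inverse exists.
Extended Euclidean algorithm on (193, 17):
193 = 11 × 17 + 6  ⟹  6 = (1)·193 + (-11)·17
17 = 2 × 6 + 5  ⟹  5 = (-2)·193 + (23)·17
6 = 1 × 5 + 1  ⟹  1 = (3)·193 + (-34)·17
So (-34)·17 ≡ 1 (mod 193), i.e. 17^(-1) ≡ -34 ≡ 159 (mod 193).
Check: 17 × 159 = 2703 ≡ 1 (mod 193)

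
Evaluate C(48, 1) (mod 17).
14

Using Lucas' theorem:
Write n=48 and k=1 in base 17:
n in base 17: [2, 14]
k in base 17: [0, 1]
C(48,1) mod 17 = ∏ C(n_i, k_i) mod 17
Digit binomials (mod 17): C(2,0) = 1; C(14,1) = 14
Product: 1 × 14 = 14 ≡ 14 (mod 17)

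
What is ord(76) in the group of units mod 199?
66

199 is prime, so ord(76) divides φ(199) = 198.
Divisors of 198: 1, 2, 3, 6, 9, 11, 18, 22, 33, 66, 99, 198.
Repeated squaring: 76^1 ≡ 76, 76^2 ≡ 5, 76^4 ≡ 25, 76^8 ≡ 28, 76^16 ≡ 187, 76^32 ≡ 144, 76^64 ≡ 40, 76^128 ≡ 8 (mod 199).
Test 76^d mod 199 for each divisor d in increasing order:
76^1 ≡ 76
76^2 ≡ 5
76^3 = 76^2·76^1 ≡ 181
76^6 = 76^4·76^2 ≡ 125
76^9 = 76^8·76^1 ≡ 138
76^11 = 76^8·76^2·76^1 ≡ 93
76^18 = 76^16·76^2 ≡ 139
76^22 = 76^16·76^4·76^2 ≡ 92
76^33 = 76^32·76^1 ≡ 198
76^66 = 76^64·76^2 ≡ 1  ← first divisor giving 1
The order is 66.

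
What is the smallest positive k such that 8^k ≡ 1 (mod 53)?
52

53 is prime, so ord(8) divides φ(53) = 52.
Divisors of 52: 1, 2, 4, 13, 26, 52.
Repeated squaring: 8^1 ≡ 8, 8^2 ≡ 11, 8^4 ≡ 15, 8^8 ≡ 13, 8^16 ≡ 10, 8^32 ≡ 47 (mod 53).
Test 8^d mod 53 for each divisor d in increasing order:
8^1 ≡ 8
8^2 ≡ 11
8^4 ≡ 15
8^13 = 8^8·8^4·8^1 ≡ 23
8^26 = 8^16·8^8·8^2 ≡ 52
8^52 = 8^32·8^16·8^4 ≡ 1  ← first divisor giving 1
The order is 52.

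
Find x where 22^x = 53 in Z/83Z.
45

Baby-step giant-step with step n = ⌈√83⌉ = 10.
Baby steps 22^j mod 83 (j:value) for j=0..9: 0:1, 1:22, 2:69, 3:24, 4:30, 5:79, 6:78, 7:56, 8:70, 9:46.
Giant-step multiplier: 22^(-10) ≡ 22^(82-10) = 22^72 ≡ 26 (mod 83).
Giant steps γ_i = 53·26^i mod 83: γ_0=53, γ_1=50, γ_2=55, γ_3=19, γ_4=79 (in table at j=5).
x = i·n + j = 4·10 + 5 = 45.
Check: 22^45 ≡ 53 (mod 83).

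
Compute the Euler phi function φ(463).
462

463 = 463
φ(n) = n × ∏(1 - 1/p) for each prime p dividing n
φ(463) = 463 × (1 - 1/463) = 462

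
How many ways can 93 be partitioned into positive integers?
82010177

p(n) counts ways to write n as a sum of positive integers (order ignored).
Euler's pentagonal recurrence: p(k) = p(k-1) + p(k-2) - p(k-5) - p(k-7) + p(k-12) + p(k-15) - ... (offsets j(3j∓1)/2, signs ++--, p(0)=1, p(<0)=0).
DP table for k = 0..92: p(0)=1, p(1)=1, p(2)=2, p(3)=3, p(4)=5, p(5)=7, p(6)=11, p(7)=15, p(8)=22, p(9)=30, p(10)=42, p(11)=56, p(12)=77, p(13)=101, p(14)=135, p(15)=176, p(16)=231, p(17)=297, p(18)=385, p(19)=490, p(20)=627, p(21)=792, p(22)=1002, p(23)=1255, p(24)=1575, p(25)=1958, p(26)=2436, p(27)=3010, p(28)=3718, p(29)=4565, p(30)=5604, p(31)=6842, p(32)=8349, p(33)=10143, p(34)=12310, p(35)=14883, p(36)=17977, p(37)=21637, p(38)=26015, p(39)=31185, p(40)=37338, p(41)=44583, p(42)=53174, p(43)=63261, p(44)=75175, p(45)=89134, p(46)=105558, p(47)=124754, p(48)=147273, p(49)=173525, p(50)=204226, p(51)=239943, p(52)=281589, p(53)=329931, p(54)=386155, p(55)=451276, p(56)=526823, p(57)=614154, p(58)=715220, p(59)=831820, p(60)=966467, p(61)=1121505, p(62)=1300156, p(63)=1505499, p(64)=1741630, p(65)=2012558, p(66)=2323520, p(67)=2679689, p(68)=3087735, p(69)=3554345, p(70)=4087968, p(71)=4697205, p(72)=5392783, p(73)=6185689, p(74)=7089500, p(75)=8118264, p(76)=9289091, p(77)=10619863, p(78)=12132164, p(79)=13848650, p(80)=15796476, p(81)=18004327, p(82)=20506255, p(83)=23338469, p(84)=26543660, p(85)=30167357, p(86)=34262962, p(87)=38887673, p(88)=44108109, p(89)=49995925, p(90)=56634173, p(91)=64112359, p(92)=72533807.
Final step: p(93) = p(92) + p(91) - p(88) - p(86) + p(81) + p(78) - p(71) - p(67) + p(58) + p(53) - p(42) - p(36) + p(23) + p(16) - p(1)
= 72533807 + 64112359 - 44108109 - 34262962 + 18004327 + 12132164 - 4697205 - 2679689 + 715220 + 329931 - 53174 - 17977 + 1255 + 231 - 1
= 82010177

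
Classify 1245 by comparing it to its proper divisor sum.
deficient

Proper divisors of 1245: sum = 1 + 3 + 5 + 15 + 83 + 249 + 415 = 771
Since 771 < 1245, 1245 is deficient.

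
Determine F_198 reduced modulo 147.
29

Matrix identity: Q^n = [[F_(n+1), F_n], [F_n, F_(n-1)]] with Q = [[1,1],[1,0]].
n = 198 = 11000110₂. Square-and-multiply, entries mod 147:
Q^1 = [[1,1],[1,0]]
Q^3 = (Q^1)²·Q = [[3,2],[2,1]]
Q^6 = (Q^3)² = [[13,8],[8,5]]
Q^12 = (Q^6)² = [[86,144],[144,89]]
Q^24 = (Q^12)² = [[55,63],[63,139]]
Q^49 = (Q^24)²·Q = [[106,85],[85,21]]
Q^99 = (Q^49)²·Q = [[3,86],[86,64]]
Q^198 = (Q^99)² = [[55,29],[29,26]]
F_198 mod 147 = Q^198[0][1] = 29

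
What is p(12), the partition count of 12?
77

p(n) counts ways to write n as a sum of positive integers (order ignored).
Euler's pentagonal recurrence: p(k) = p(k-1) + p(k-2) - p(k-5) - p(k-7) + p(k-12) + p(k-15) - ... (offsets j(3j∓1)/2, signs ++--, p(0)=1, p(<0)=0).
DP table for k = 0..11: p(0)=1, p(1)=1, p(2)=2, p(3)=3, p(4)=5, p(5)=7, p(6)=11, p(7)=15, p(8)=22, p(9)=30, p(10)=42, p(11)=56.
Final step: p(12) = p(11) + p(10) - p(7) - p(5) + p(0)
= 56 + 42 - 15 - 7 + 1
= 77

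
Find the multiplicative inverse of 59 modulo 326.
105

gcd(59, 326) = 1, so the inverse exists.
Extended Euclidean algorithm on (326, 59):
326 = 5 × 59 + 31  ⟹  31 = (1)·326 + (-5)·59
59 = 1 × 31 + 28  ⟹  28 = (-1)·326 + (6)·59
31 = 1 × 28 + 3  ⟹  3 = (2)·326 + (-11)·59
28 = 9 × 3 + 1  ⟹  1 = (-19)·326 + (105)·59
So (105)·59 ≡ 1 (mod 326), i.e. 59^(-1) ≡ 105 (mod 326).
Check: 59 × 105 = 6195 ≡ 1 (mod 326)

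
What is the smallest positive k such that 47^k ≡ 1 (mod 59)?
58

59 is prime, so ord(47) divides φ(59) = 58.
Divisors of 58: 1, 2, 29, 58.
Repeated squaring: 47^1 ≡ 47, 47^2 ≡ 26, 47^4 ≡ 27, 47^8 ≡ 21, 47^16 ≡ 28, 47^32 ≡ 17 (mod 59).
Test 47^d mod 59 for each divisor d in increasing order:
47^1 ≡ 47
47^2 ≡ 26
47^29 = 47^16·47^8·47^4·47^1 ≡ 58
47^58 = 47^32·47^16·47^8·47^2 ≡ 1  ← first divisor giving 1
The order is 58.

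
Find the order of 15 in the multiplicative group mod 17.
8

17 is prime, so ord(15) divides φ(17) = 16.
Divisors of 16: 1, 2, 4, 8, 16.
Repeated squaring: 15^1 ≡ 15, 15^2 ≡ 4, 15^4 ≡ 16, 15^8 ≡ 1, 15^16 ≡ 1 (mod 17).
Test 15^d mod 17 for each divisor d in increasing order:
15^1 ≡ 15
15^2 ≡ 4
15^4 ≡ 16
15^8 ≡ 1  ← first divisor giving 1
The order is 8.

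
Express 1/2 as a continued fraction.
[0; 2]

Euclidean algorithm steps:
1 = 0 × 2 + 1
2 = 2 × 1 + 0
Continued fraction: [0; 2]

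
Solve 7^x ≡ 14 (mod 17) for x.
11

Baby-step giant-step with step n = ⌈√17⌉ = 5.
Baby steps 7^j mod 17 (j:value) for j=0..4: 0:1, 1:7, 2:15, 3:3, 4:4.
Giant-step multiplier: 7^(-5) ≡ 7^(16-5) = 7^11 ≡ 14 (mod 17).
Giant steps γ_i = 14·14^i mod 17: γ_0=14, γ_1=9, γ_2=7 (in table at j=1).
x = i·n + j = 2·5 + 1 = 11.
Check: 7^11 ≡ 14 (mod 17).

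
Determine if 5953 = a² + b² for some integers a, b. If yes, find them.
52² + 57² (a=52, b=57)

Factorization: 5953 = 5953
By Fermat: n is sum of two squares iff every prime p ≡ 3 (mod 4) appears to even power.
All primes ≡ 3 (mod 4) appear to even power.
Search a = 0, 1, 2, … for 5953 - a² a perfect square: first hit at a = 52: 5953 - 2704 = 3249 = 57².
5953 = 52² + 57² = 2704 + 3249 ✓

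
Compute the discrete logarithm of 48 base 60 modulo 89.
63

Baby-step giant-step with step n = ⌈√89⌉ = 10.
Baby steps 60^j mod 89 (j:value) for j=0..9: 0:1, 1:60, 2:40, 3:86, 4:87, 5:58, 6:9, 7:6, 8:4, 9:62.
Giant-step multiplier: 60^(-10) ≡ 60^(88-10) = 60^78 ≡ 84 (mod 89).
Giant steps γ_i = 48·84^i mod 89: γ_0=48, γ_1=27, γ_2=43, γ_3=52, γ_4=7, γ_5=54, γ_6=86 (in table at j=3).
x = i·n + j = 6·10 + 3 = 63.
Check: 60^63 ≡ 48 (mod 89).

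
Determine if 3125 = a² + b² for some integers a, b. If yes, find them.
10² + 55² (a=10, b=55)

Factorization: 3125 = 5^5
By Fermat: n is sum of two squares iff every prime p ≡ 3 (mod 4) appears to even power.
All primes ≡ 3 (mod 4) appear to even power.
Search a = 0, 1, 2, … for 3125 - a² a perfect square: first hit at a = 10: 3125 - 100 = 3025 = 55².
3125 = 10² + 55² = 100 + 3025 ✓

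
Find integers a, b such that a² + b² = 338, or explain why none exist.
7² + 17² (a=7, b=17)

Factorization: 338 = 2 × 13^2
By Fermat: n is sum of two squares iff every prime p ≡ 3 (mod 4) appears to even power.
All primes ≡ 3 (mod 4) appear to even power.
Search a = 0, 1, 2, … for 338 - a² a perfect square: first hit at a = 7: 338 - 49 = 289 = 17².
338 = 7² + 17² = 49 + 289 ✓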